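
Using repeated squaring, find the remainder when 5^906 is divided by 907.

5^1 ≡ 5 (mod 907)
5^2 ≡ 5^2 = 25 ≡ 25 (mod 907)
5^4 ≡ 25^2 = 625 ≡ 625 (mod 907)
5^8 ≡ 625^2 = 390625 ≡ 615 (mod 907)
5^16 ≡ 615^2 = 378225 ≡ 6 (mod 907)
5^32 ≡ 6^2 = 36 ≡ 36 (mod 907)
5^64 ≡ 36^2 = 1296 ≡ 389 (mod 907)
5^128 ≡ 389^2 = 151321 ≡ 759 (mod 907)
5^256 ≡ 759^2 = 576081 ≡ 136 (mod 907)
5^512 ≡ 136^2 = 18496 ≡ 356 (mod 907)
906 = 512 + 256 + 128 + 8 + 2 in binary powers of 2.
So 5^906 ≡ 356 · 136 · 759 · 615 · 25 ≡ 1 (mod 907).
Since the result is 1, base 5 gives no evidence that 907 is composite.

1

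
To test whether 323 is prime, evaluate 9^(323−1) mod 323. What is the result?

9^1 ≡ 9 (mod 323)
9^2 ≡ 9^2 = 81 ≡ 81 (mod 323)
9^4 ≡ 81^2 = 6561 ≡ 101 (mod 323)
9^8 ≡ 101^2 = 10201 ≡ 188 (mod 323)
9^16 ≡ 188^2 = 35344 ≡ 137 (mod 323)
9^32 ≡ 137^2 = 18769 ≡ 35 (mod 323)
9^64 ≡ 35^2 = 1225 ≡ 256 (mod 323)
9^128 ≡ 256^2 = 65536 ≡ 290 (mod 323)
9^256 ≡ 290^2 = 84100 ≡ 120 (mod 323)
322 = 256 + 64 + 2 in binary powers of 2.
So 9^322 ≡ 120 · 256 · 81 ≡ 251 (mod 323).
Since 251 ≠ 1, base 9 is a Fermat witness: 323 is composite.

251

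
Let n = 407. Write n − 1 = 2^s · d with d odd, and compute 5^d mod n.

407 − 1 = 406 = 2^1 · 203, so d = 203.
5^1 ≡ 5 (mod 407)
5^2 ≡ 5^2 = 25 ≡ 25 (mod 407)
5^4 ≡ 25^2 = 625 ≡ 218 (mod 407)
5^8 ≡ 218^2 = 47524 ≡ 312 (mod 407)
5^16 ≡ 312^2 = 97344 ≡ 71 (mod 407)
5^32 ≡ 71^2 = 5041 ≡ 157 (mod 407)
5^64 ≡ 157^2 = 24649 ≡ 229 (mod 407)
5^128 ≡ 229^2 = 52441 ≡ 345 (mod 407)
203 = 128 + 64 + 8 + 2 + 1 in binary powers of 2.
So 5^203 ≡ 345 · 229 · 312 · 25 · 5 ≡ 279 (mod 407).
Squaring chain: 279; never reaches −1, so base 5 is a Miller–Rabin witness that 407 is composite.

279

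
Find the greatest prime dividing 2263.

2263 = 31 · 73
73 is prime.
So 2263 = 31 · 73; the largest prime factor is 73.

73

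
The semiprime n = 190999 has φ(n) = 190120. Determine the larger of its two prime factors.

φ(n) = (p−1)(q−1) = n − (p+q) + 1, so p + q = 190999 − 190120 + 1 = 880.
p and q are the roots of t² − 880t + 190999 = 0.
Discriminant: 880² − 4·190999 = 774400 − 763996 = 10404; √10404 = 102.
q = (880 − 102)/2 = 389, p = (880 + 102)/2 = 491.
Check: 389 · 491 = 190999.

491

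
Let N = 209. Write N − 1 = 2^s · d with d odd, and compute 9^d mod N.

25

209 − 1 = 208 = 2^4 · 13, so d = 13.
9^1 ≡ 9 (mod 209)
9^2 ≡ 9^2 = 81 ≡ 81 (mod 209)
9^4 ≡ 81^2 = 6561 ≡ 82 (mod 209)
9^8 ≡ 82^2 = 6724 ≡ 36 (mod 209)
13 = 8 + 4 + 1 in binary powers of 2.
So 9^13 ≡ 36 · 82 · 9 ≡ 25 (mod 209).
Squaring chain: 25 → 207 → 4 → 16; never reaches −1, so base 9 is a Miller–Rabin witness that 209 is composite.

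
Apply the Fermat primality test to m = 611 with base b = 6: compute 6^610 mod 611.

6^1 ≡ 6 (mod 611)
6^2 ≡ 6^2 = 36 ≡ 36 (mod 611)
6^4 ≡ 36^2 = 1296 ≡ 74 (mod 611)
6^8 ≡ 74^2 = 5476 ≡ 588 (mod 611)
6^16 ≡ 588^2 = 345744 ≡ 529 (mod 611)
6^32 ≡ 529^2 = 279841 ≡ 3 (mod 611)
6^64 ≡ 3^2 = 9 ≡ 9 (mod 611)
6^128 ≡ 9^2 = 81 ≡ 81 (mod 611)
6^256 ≡ 81^2 = 6561 ≡ 451 (mod 611)
6^512 ≡ 451^2 = 203401 ≡ 549 (mod 611)
610 = 512 + 64 + 32 + 2 in binary powers of 2.
So 6^610 ≡ 549 · 9 · 3 · 36 ≡ 225 (mod 611).
Since 225 ≠ 1, base 6 is a Fermat witness: 611 is composite.

225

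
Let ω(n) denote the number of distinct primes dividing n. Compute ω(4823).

4823 = 7 · 689
689 = 13 · 53
4823 = 7 · 13 · 53, which has 3 distinct prime factors.

3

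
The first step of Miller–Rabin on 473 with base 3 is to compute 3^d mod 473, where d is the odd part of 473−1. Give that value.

26

473 − 1 = 472 = 2^3 · 59, so d = 59.
3^1 ≡ 3 (mod 473)
3^2 ≡ 3^2 = 9 ≡ 9 (mod 473)
3^4 ≡ 9^2 = 81 ≡ 81 (mod 473)
3^8 ≡ 81^2 = 6561 ≡ 412 (mod 473)
3^16 ≡ 412^2 = 169744 ≡ 410 (mod 473)
3^32 ≡ 410^2 = 168100 ≡ 185 (mod 473)
59 = 32 + 16 + 8 + 2 + 1 in binary powers of 2.
So 3^59 ≡ 185 · 410 · 412 · 9 · 3 ≡ 26 (mod 473).
Squaring chain: 26 → 203 → 58; never reaches −1, so base 3 is a Miller–Rabin witness that 473 is composite.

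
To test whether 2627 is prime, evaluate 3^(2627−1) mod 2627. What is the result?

1920

3^1 ≡ 3 (mod 2627)
3^2 ≡ 3^2 = 9 ≡ 9 (mod 2627)
3^4 ≡ 9^2 = 81 ≡ 81 (mod 2627)
3^8 ≡ 81^2 = 6561 ≡ 1307 (mod 2627)
3^16 ≡ 1307^2 = 1708249 ≡ 699 (mod 2627)
3^32 ≡ 699^2 = 488601 ≡ 2606 (mod 2627)
3^64 ≡ 2606^2 = 6791236 ≡ 441 (mod 2627)
3^128 ≡ 441^2 = 194481 ≡ 83 (mod 2627)
3^256 ≡ 83^2 = 6889 ≡ 1635 (mod 2627)
3^512 ≡ 1635^2 = 2673225 ≡ 1566 (mod 2627)
3^1024 ≡ 1566^2 = 2452356 ≡ 1365 (mod 2627)
3^2048 ≡ 1365^2 = 1863225 ≡ 682 (mod 2627)
2626 = 2048 + 512 + 64 + 2 in binary powers of 2.
So 3^2626 ≡ 682 · 1566 · 441 · 9 ≡ 1920 (mod 2627).
Since 1920 ≠ 1, base 3 is a Fermat witness: 2627 is composite.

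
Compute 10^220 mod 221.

10^1 ≡ 10 (mod 221)
10^2 ≡ 10^2 = 100 ≡ 100 (mod 221)
10^4 ≡ 100^2 = 10000 ≡ 55 (mod 221)
10^8 ≡ 55^2 = 3025 ≡ 152 (mod 221)
10^16 ≡ 152^2 = 23104 ≡ 120 (mod 221)
10^32 ≡ 120^2 = 14400 ≡ 35 (mod 221)
10^64 ≡ 35^2 = 1225 ≡ 120 (mod 221)
10^128 ≡ 120^2 = 14400 ≡ 35 (mod 221)
220 = 128 + 64 + 16 + 8 + 4 in binary powers of 2.
So 10^220 ≡ 35 · 120 · 120 · 152 · 55 ≡ 81 (mod 221).
Since 81 ≠ 1, base 10 is a Fermat witness: 221 is composite.

81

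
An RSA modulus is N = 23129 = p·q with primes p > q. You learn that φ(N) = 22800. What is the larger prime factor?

φ(n) = (p−1)(q−1) = n − (p+q) + 1, so p + q = 23129 − 22800 + 1 = 330.
p and q are the roots of t² − 330t + 23129 = 0.
Discriminant: 330² − 4·23129 = 108900 − 92516 = 16384; √16384 = 128.
q = (330 − 128)/2 = 101, p = (330 + 128)/2 = 229.
Check: 101 · 229 = 23129.

229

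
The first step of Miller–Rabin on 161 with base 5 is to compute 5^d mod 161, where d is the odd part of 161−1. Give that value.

66

161 − 1 = 160 = 2^5 · 5, so d = 5.
5^1 ≡ 5 (mod 161)
5^2 ≡ 5^2 = 25 ≡ 25 (mod 161)
5^4 ≡ 25^2 = 625 ≡ 142 (mod 161)
5 = 4 + 1 in binary powers of 2.
So 5^5 ≡ 142 · 5 ≡ 66 (mod 161).
Squaring chain: 66 → 9 → 81 → 121 → 151; never reaches −1, so base 5 is a Miller–Rabin witness that 161 is composite.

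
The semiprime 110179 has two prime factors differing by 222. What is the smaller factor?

Since p = q + 222, we have 110179 = q(q + 222), so q² + 222q − 110179 = 0.
Discriminant: 222² + 4·110179 = 49284 + 440716 = 490000; √490000 = 700.
q = (−222 + 700)/2 = 239, and p = q + 222 = 461.
Check: 239 · 461 = 110179.

239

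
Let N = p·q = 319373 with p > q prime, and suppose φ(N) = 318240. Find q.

521

φ(n) = (p−1)(q−1) = n − (p+q) + 1, so p + q = 319373 − 318240 + 1 = 1134.
p and q are the roots of t² − 1134t + 319373 = 0.
Discriminant: 1134² − 4·319373 = 1285956 − 1277492 = 8464; √8464 = 92.
q = (1134 − 92)/2 = 521, p = (1134 + 92)/2 = 613.
Check: 521 · 613 = 319373.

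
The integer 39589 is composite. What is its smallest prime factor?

11

39589 is odd.
Digit sum 34, not divisible by 3.
Ends in 9: not divisible by 5.
7: 39589 = 7·5655 + 4
11: 39589 = 11·3599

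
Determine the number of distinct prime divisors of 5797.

5797 = 11 · 527
527 = 17 · 31
5797 = 11 · 17 · 31, which has 3 distinct prime factors.

3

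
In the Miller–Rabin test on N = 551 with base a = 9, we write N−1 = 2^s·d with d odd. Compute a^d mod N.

551 − 1 = 550 = 2^1 · 275, so d = 275.
9^1 ≡ 9 (mod 551)
9^2 ≡ 9^2 = 81 ≡ 81 (mod 551)
9^4 ≡ 81^2 = 6561 ≡ 500 (mod 551)
9^8 ≡ 500^2 = 250000 ≡ 397 (mod 551)
9^16 ≡ 397^2 = 157609 ≡ 23 (mod 551)
9^32 ≡ 23^2 = 529 ≡ 529 (mod 551)
9^64 ≡ 529^2 = 279841 ≡ 484 (mod 551)
9^128 ≡ 484^2 = 234256 ≡ 81 (mod 551)
9^256 ≡ 81^2 = 6561 ≡ 500 (mod 551)
275 = 256 + 16 + 2 + 1 in binary powers of 2.
So 9^275 ≡ 500 · 23 · 81 · 9 ≡ 35 (mod 551).
Squaring chain: 35; never reaches −1, so base 9 is a Miller–Rabin witness that 551 is composite.

35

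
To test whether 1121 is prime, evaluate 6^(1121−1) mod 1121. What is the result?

517

6^1 ≡ 6 (mod 1121)
6^2 ≡ 6^2 = 36 ≡ 36 (mod 1121)
6^4 ≡ 36^2 = 1296 ≡ 175 (mod 1121)
6^8 ≡ 175^2 = 30625 ≡ 358 (mod 1121)
6^16 ≡ 358^2 = 128164 ≡ 370 (mod 1121)
6^32 ≡ 370^2 = 136900 ≡ 138 (mod 1121)
6^64 ≡ 138^2 = 19044 ≡ 1108 (mod 1121)
6^128 ≡ 1108^2 = 1227664 ≡ 169 (mod 1121)
6^256 ≡ 169^2 = 28561 ≡ 536 (mod 1121)
6^512 ≡ 536^2 = 287296 ≡ 320 (mod 1121)
6^1024 ≡ 320^2 = 102400 ≡ 389 (mod 1121)
1120 = 1024 + 64 + 32 in binary powers of 2.
So 6^1120 ≡ 389 · 1108 · 138 ≡ 517 (mod 1121).
Since 517 ≠ 1, base 6 is a Fermat witness: 1121 is composite.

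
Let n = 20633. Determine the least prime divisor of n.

20633 is odd.
Digit sum 14, not divisible by 3.
Ends in 3: not divisible by 5.
7: 20633 = 7·2947 + 4
11: 20633 = 11·1875 + 8
13: 20633 = 13·1587 + 2
17: 20633 = 17·1213 + 12
19: 20633 = 19·1085 + 18
23: 20633 = 23·897 + 2
29: 20633 = 29·711 + 14
31: 20633 = 31·665 + 18
37: 20633 = 37·557 + 24
41: 20633 = 41·503 + 10
43: 20633 = 43·479 + 36
47: 20633 = 47·439

47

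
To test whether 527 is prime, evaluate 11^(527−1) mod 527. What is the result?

11^1 ≡ 11 (mod 527)
11^2 ≡ 11^2 = 121 ≡ 121 (mod 527)
11^4 ≡ 121^2 = 14641 ≡ 412 (mod 527)
11^8 ≡ 412^2 = 169744 ≡ 50 (mod 527)
11^16 ≡ 50^2 = 2500 ≡ 392 (mod 527)
11^32 ≡ 392^2 = 153664 ≡ 307 (mod 527)
11^64 ≡ 307^2 = 94249 ≡ 443 (mod 527)
11^128 ≡ 443^2 = 196249 ≡ 205 (mod 527)
11^256 ≡ 205^2 = 42025 ≡ 392 (mod 527)
11^512 ≡ 392^2 = 153664 ≡ 307 (mod 527)
526 = 512 + 8 + 4 + 2 in binary powers of 2.
So 11^526 ≡ 307 · 50 · 412 · 121 ≡ 485 (mod 527).
Since 485 ≠ 1, base 11 is a Fermat witness: 527 is composite.

485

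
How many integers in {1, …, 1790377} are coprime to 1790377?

1744080

Factor: 1790377 = 79 · 131 · 173.
φ(1790377) = (79−1) · (131−1) · (173−1) = 78 · 130 · 172 = 1744080.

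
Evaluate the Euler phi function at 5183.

Factor: 5183 = 71 · 73.
φ(5183) = (71−1) · (73−1) = 70 · 72 = 5040.

5040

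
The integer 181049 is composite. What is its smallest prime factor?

11

181049 is odd.
Digit sum 23, not divisible by 3.
Ends in 9: not divisible by 5.
7: 181049 = 7·25864 + 1
11: 181049 = 11·16459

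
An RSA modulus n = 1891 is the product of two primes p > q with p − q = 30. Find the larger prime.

61

Since p = q + 30, we have 1891 = q(q + 30), so q² + 30q − 1891 = 0.
Discriminant: 30² + 4·1891 = 900 + 7564 = 8464; √8464 = 92.
q = (−30 + 92)/2 = 31, and p = q + 30 = 61.
Check: 31 · 61 = 1891.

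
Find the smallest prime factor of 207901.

29

207901 is odd.
Digit sum 19, not divisible by 3.
Ends in 1: not divisible by 5.
7: 207901 = 7·29700 + 1
11: 207901 = 11·18900 + 1
13: 207901 = 13·15992 + 5
17: 207901 = 17·12229 + 8
19: 207901 = 19·10942 + 3
23: 207901 = 23·9039 + 4
29: 207901 = 29·7169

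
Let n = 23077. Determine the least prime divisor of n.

23077 is odd.
Digit sum 19, not divisible by 3.
Ends in 7: not divisible by 5.
7: 23077 = 7·3296 + 5
11: 23077 = 11·2097 + 10
13: 23077 = 13·1775 + 2
17: 23077 = 17·1357 + 8
19: 23077 = 19·1214 + 11
23: 23077 = 23·1003 + 8
29: 23077 = 29·795 + 22
31: 23077 = 31·744 + 13
37: 23077 = 37·623 + 26
41: 23077 = 41·562 + 35
43: 23077 = 43·536 + 29
47: 23077 = 47·491

47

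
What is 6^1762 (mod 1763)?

6^1 ≡ 6 (mod 1763)
6^2 ≡ 6^2 = 36 ≡ 36 (mod 1763)
6^4 ≡ 36^2 = 1296 ≡ 1296 (mod 1763)
6^8 ≡ 1296^2 = 1679616 ≡ 1240 (mod 1763)
6^16 ≡ 1240^2 = 1537600 ≡ 264 (mod 1763)
6^32 ≡ 264^2 = 69696 ≡ 939 (mod 1763)
6^64 ≡ 939^2 = 881721 ≡ 221 (mod 1763)
6^128 ≡ 221^2 = 48841 ≡ 1240 (mod 1763)
6^256 ≡ 1240^2 = 1537600 ≡ 264 (mod 1763)
6^512 ≡ 264^2 = 69696 ≡ 939 (mod 1763)
6^1024 ≡ 939^2 = 881721 ≡ 221 (mod 1763)
1762 = 1024 + 512 + 128 + 64 + 32 + 2 in binary powers of 2.
So 6^1762 ≡ 221 · 939 · 1240 · 221 · 939 · 36 ≡ 651 (mod 1763).
Since 651 ≠ 1, base 6 is a Fermat witness: 1763 is composite.

651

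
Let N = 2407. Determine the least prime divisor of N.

2407 is odd.
Digit sum 13, not divisible by 3.
Ends in 7: not divisible by 5.
7: 2407 = 7·343 + 6
11: 2407 = 11·218 + 9
13: 2407 = 13·185 + 2
17: 2407 = 17·141 + 10
19: 2407 = 19·126 + 13
23: 2407 = 23·104 + 15
29: 2407 = 29·83

29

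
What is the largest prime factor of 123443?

89

123443 = 19 · 6497
6497 = 73 · 89
89 is prime.
So 123443 = 19 · 73 · 89; the largest prime factor is 89.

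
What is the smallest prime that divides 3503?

3503 is odd.
Digit sum 11, not divisible by 3.
Ends in 3: not divisible by 5.
7: 3503 = 7·500 + 3
11: 3503 = 11·318 + 5
13: 3503 = 13·269 + 6
17: 3503 = 17·206 + 1
19: 3503 = 19·184 + 7
23: 3503 = 23·152 + 7
29: 3503 = 29·120 + 23
31: 3503 = 31·113

31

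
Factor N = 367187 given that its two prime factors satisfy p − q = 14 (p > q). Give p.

Since p = q + 14, we have 367187 = q(q + 14), so q² + 14q − 367187 = 0.
Discriminant: 14² + 4·367187 = 196 + 1468748 = 1468944; √1468944 = 1212.
q = (−14 + 1212)/2 = 599, and p = q + 14 = 613.
Check: 599 · 613 = 367187.

613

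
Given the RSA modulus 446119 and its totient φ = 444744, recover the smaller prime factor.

523

φ(n) = (p−1)(q−1) = n − (p+q) + 1, so p + q = 446119 − 444744 + 1 = 1376.
p and q are the roots of t² − 1376t + 446119 = 0.
Discriminant: 1376² − 4·446119 = 1893376 − 1784476 = 108900; √108900 = 330.
q = (1376 − 330)/2 = 523, p = (1376 + 330)/2 = 853.
Check: 523 · 853 = 446119.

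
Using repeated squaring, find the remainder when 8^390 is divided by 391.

361

8^1 ≡ 8 (mod 391)
8^2 ≡ 8^2 = 64 ≡ 64 (mod 391)
8^4 ≡ 64^2 = 4096 ≡ 186 (mod 391)
8^8 ≡ 186^2 = 34596 ≡ 188 (mod 391)
8^16 ≡ 188^2 = 35344 ≡ 154 (mod 391)
8^32 ≡ 154^2 = 23716 ≡ 256 (mod 391)
8^64 ≡ 256^2 = 65536 ≡ 239 (mod 391)
8^128 ≡ 239^2 = 57121 ≡ 35 (mod 391)
8^256 ≡ 35^2 = 1225 ≡ 52 (mod 391)
390 = 256 + 128 + 4 + 2 in binary powers of 2.
So 8^390 ≡ 52 · 35 · 186 · 64 ≡ 361 (mod 391).
Since 361 ≠ 1, base 8 is a Fermat witness: 391 is composite.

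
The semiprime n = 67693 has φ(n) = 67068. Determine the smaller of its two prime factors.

139

φ(n) = (p−1)(q−1) = n − (p+q) + 1, so p + q = 67693 − 67068 + 1 = 626.
p and q are the roots of t² − 626t + 67693 = 0.
Discriminant: 626² − 4·67693 = 391876 − 270772 = 121104; √121104 = 348.
q = (626 − 348)/2 = 139, p = (626 + 348)/2 = 487.
Check: 139 · 487 = 67693.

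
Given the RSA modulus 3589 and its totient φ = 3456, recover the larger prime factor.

φ(n) = (p−1)(q−1) = n − (p+q) + 1, so p + q = 3589 − 3456 + 1 = 134.
p and q are the roots of t² − 134t + 3589 = 0.
Discriminant: 134² − 4·3589 = 17956 − 14356 = 3600; √3600 = 60.
q = (134 − 60)/2 = 37, p = (134 + 60)/2 = 97.
Check: 37 · 97 = 3589.

97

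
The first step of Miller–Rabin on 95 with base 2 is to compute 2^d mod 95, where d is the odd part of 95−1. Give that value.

53

95 − 1 = 94 = 2^1 · 47, so d = 47.
2^1 ≡ 2 (mod 95)
2^2 ≡ 2^2 = 4 ≡ 4 (mod 95)
2^4 ≡ 4^2 = 16 ≡ 16 (mod 95)
2^8 ≡ 16^2 = 256 ≡ 66 (mod 95)
2^16 ≡ 66^2 = 4356 ≡ 81 (mod 95)
2^32 ≡ 81^2 = 6561 ≡ 6 (mod 95)
47 = 32 + 8 + 4 + 2 + 1 in binary powers of 2.
So 2^47 ≡ 6 · 66 · 16 · 4 · 2 ≡ 53 (mod 95).
Squaring chain: 53; never reaches −1, so base 2 is a Miller–Rabin witness that 95 is composite.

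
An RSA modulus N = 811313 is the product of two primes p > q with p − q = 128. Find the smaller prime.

839

Since p = q + 128, we have 811313 = q(q + 128), so q² + 128q − 811313 = 0.
Discriminant: 128² + 4·811313 = 16384 + 3245252 = 3261636; √3261636 = 1806.
q = (−128 + 1806)/2 = 839, and p = q + 128 = 967.
Check: 839 · 967 = 811313.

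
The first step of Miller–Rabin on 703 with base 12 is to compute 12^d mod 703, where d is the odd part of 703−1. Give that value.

703 − 1 = 702 = 2^1 · 351, so d = 351.
12^1 ≡ 12 (mod 703)
12^2 ≡ 12^2 = 144 ≡ 144 (mod 703)
12^4 ≡ 144^2 = 20736 ≡ 349 (mod 703)
12^8 ≡ 349^2 = 121801 ≡ 182 (mod 703)
12^16 ≡ 182^2 = 33124 ≡ 83 (mod 703)
12^32 ≡ 83^2 = 6889 ≡ 562 (mod 703)
12^64 ≡ 562^2 = 315844 ≡ 197 (mod 703)
12^128 ≡ 197^2 = 38809 ≡ 144 (mod 703)
12^256 ≡ 144^2 = 20736 ≡ 349 (mod 703)
351 = 256 + 64 + 16 + 8 + 4 + 2 + 1 in binary powers of 2.
So 12^351 ≡ 349 · 197 · 83 · 182 · 349 · 144 · 12 ≡ 75 (mod 703).
Squaring chain: 75; never reaches −1, so base 12 is a Miller–Rabin witness that 703 is composite.

75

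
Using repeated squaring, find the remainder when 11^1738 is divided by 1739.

1062

11^1 ≡ 11 (mod 1739)
11^2 ≡ 11^2 = 121 ≡ 121 (mod 1739)
11^4 ≡ 121^2 = 14641 ≡ 729 (mod 1739)
11^8 ≡ 729^2 = 531441 ≡ 1046 (mod 1739)
11^16 ≡ 1046^2 = 1094116 ≡ 285 (mod 1739)
11^32 ≡ 285^2 = 81225 ≡ 1231 (mod 1739)
11^64 ≡ 1231^2 = 1515361 ≡ 692 (mod 1739)
11^128 ≡ 692^2 = 478864 ≡ 639 (mod 1739)
11^256 ≡ 639^2 = 408321 ≡ 1395 (mod 1739)
11^512 ≡ 1395^2 = 1946025 ≡ 84 (mod 1739)
11^1024 ≡ 84^2 = 7056 ≡ 100 (mod 1739)
1738 = 1024 + 512 + 128 + 64 + 8 + 2 in binary powers of 2.
So 11^1738 ≡ 100 · 84 · 639 · 692 · 1046 · 121 ≡ 1062 (mod 1739).
Since 1062 ≠ 1, base 11 is a Fermat witness: 1739 is composite.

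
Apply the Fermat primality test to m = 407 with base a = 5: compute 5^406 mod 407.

5^1 ≡ 5 (mod 407)
5^2 ≡ 5^2 = 25 ≡ 25 (mod 407)
5^4 ≡ 25^2 = 625 ≡ 218 (mod 407)
5^8 ≡ 218^2 = 47524 ≡ 312 (mod 407)
5^16 ≡ 312^2 = 97344 ≡ 71 (mod 407)
5^32 ≡ 71^2 = 5041 ≡ 157 (mod 407)
5^64 ≡ 157^2 = 24649 ≡ 229 (mod 407)
5^128 ≡ 229^2 = 52441 ≡ 345 (mod 407)
5^256 ≡ 345^2 = 119025 ≡ 181 (mod 407)
406 = 256 + 128 + 16 + 4 + 2 in binary powers of 2.
So 5^406 ≡ 181 · 345 · 71 · 218 · 25 ≡ 104 (mod 407).
Since 104 ≠ 1, base 5 is a Fermat witness: 407 is composite.

104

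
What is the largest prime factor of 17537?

17537 = 13 · 1349
1349 = 19 · 71
71 is prime.
So 17537 = 13 · 19 · 71; the largest prime factor is 71.

71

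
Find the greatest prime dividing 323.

323 = 17 · 19
19 is prime.
So 323 = 17 · 19; the largest prime factor is 19.

19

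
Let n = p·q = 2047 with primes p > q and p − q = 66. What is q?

Since p = q + 66, we have 2047 = q(q + 66), so q² + 66q − 2047 = 0.
Discriminant: 66² + 4·2047 = 4356 + 8188 = 12544; √12544 = 112.
q = (−66 + 112)/2 = 23, and p = q + 66 = 89.
Check: 23 · 89 = 2047.

23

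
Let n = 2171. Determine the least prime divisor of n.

2171 is odd.
Digit sum 11, not divisible by 3.
Ends in 1: not divisible by 5.
7: 2171 = 7·310 + 1
11: 2171 = 11·197 + 4
13: 2171 = 13·167

13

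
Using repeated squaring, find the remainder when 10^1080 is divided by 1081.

10^1 ≡ 10 (mod 1081)
10^2 ≡ 10^2 = 100 ≡ 100 (mod 1081)
10^4 ≡ 100^2 = 10000 ≡ 271 (mod 1081)
10^8 ≡ 271^2 = 73441 ≡ 1014 (mod 1081)
10^16 ≡ 1014^2 = 1028196 ≡ 165 (mod 1081)
10^32 ≡ 165^2 = 27225 ≡ 200 (mod 1081)
10^64 ≡ 200^2 = 40000 ≡ 3 (mod 1081)
10^128 ≡ 3^2 = 9 ≡ 9 (mod 1081)
10^256 ≡ 9^2 = 81 ≡ 81 (mod 1081)
10^512 ≡ 81^2 = 6561 ≡ 75 (mod 1081)
10^1024 ≡ 75^2 = 5625 ≡ 220 (mod 1081)
1080 = 1024 + 32 + 16 + 8 in binary powers of 2.
So 10^1080 ≡ 220 · 200 · 165 · 1014 ≡ 813 (mod 1081).
Since 813 ≠ 1, base 10 is a Fermat witness: 1081 is composite.

813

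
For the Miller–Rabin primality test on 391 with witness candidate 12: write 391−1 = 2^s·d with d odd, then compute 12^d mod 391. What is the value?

215

391 − 1 = 390 = 2^1 · 195, so d = 195.
12^1 ≡ 12 (mod 391)
12^2 ≡ 12^2 = 144 ≡ 144 (mod 391)
12^4 ≡ 144^2 = 20736 ≡ 13 (mod 391)
12^8 ≡ 13^2 = 169 ≡ 169 (mod 391)
12^16 ≡ 169^2 = 28561 ≡ 18 (mod 391)
12^32 ≡ 18^2 = 324 ≡ 324 (mod 391)
12^64 ≡ 324^2 = 104976 ≡ 188 (mod 391)
12^128 ≡ 188^2 = 35344 ≡ 154 (mod 391)
195 = 128 + 64 + 2 + 1 in binary powers of 2.
So 12^195 ≡ 154 · 188 · 144 · 12 ≡ 215 (mod 391).
Squaring chain: 215; never reaches −1, so base 12 is a Miller–Rabin witness that 391 is composite.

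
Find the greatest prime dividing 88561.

97

88561 = 11 · 8051
8051 = 83 · 97
97 is prime.
So 88561 = 11 · 83 · 97; the largest prime factor is 97.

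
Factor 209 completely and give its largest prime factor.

209 = 11 · 19
19 is prime.
So 209 = 11 · 19; the largest prime factor is 19.

19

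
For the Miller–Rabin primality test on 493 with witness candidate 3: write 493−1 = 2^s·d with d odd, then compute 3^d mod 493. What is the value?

493 − 1 = 492 = 2^2 · 123, so d = 123.
3^1 ≡ 3 (mod 493)
3^2 ≡ 3^2 = 9 ≡ 9 (mod 493)
3^4 ≡ 9^2 = 81 ≡ 81 (mod 493)
3^8 ≡ 81^2 = 6561 ≡ 152 (mod 493)
3^16 ≡ 152^2 = 23104 ≡ 426 (mod 493)
3^32 ≡ 426^2 = 181476 ≡ 52 (mod 493)
3^64 ≡ 52^2 = 2704 ≡ 239 (mod 493)
123 = 64 + 32 + 16 + 8 + 2 + 1 in binary powers of 2.
So 3^123 ≡ 239 · 52 · 426 · 152 · 9 · 3 ≡ 160 (mod 493).
Squaring chain: 160 → 457; never reaches −1, so base 3 is a Miller–Rabin witness that 493 is composite.

160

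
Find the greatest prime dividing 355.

355 = 5 · 71
71 is prime.
So 355 = 5 · 71; the largest prime factor is 71.

71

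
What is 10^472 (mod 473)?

10^1 ≡ 10 (mod 473)
10^2 ≡ 10^2 = 100 ≡ 100 (mod 473)
10^4 ≡ 100^2 = 10000 ≡ 67 (mod 473)
10^8 ≡ 67^2 = 4489 ≡ 232 (mod 473)
10^16 ≡ 232^2 = 53824 ≡ 375 (mod 473)
10^32 ≡ 375^2 = 140625 ≡ 144 (mod 473)
10^64 ≡ 144^2 = 20736 ≡ 397 (mod 473)
10^128 ≡ 397^2 = 157609 ≡ 100 (mod 473)
10^256 ≡ 100^2 = 10000 ≡ 67 (mod 473)
472 = 256 + 128 + 64 + 16 + 8 in binary powers of 2.
So 10^472 ≡ 67 · 100 · 397 · 375 · 232 ≡ 23 (mod 473).
Since 23 ≠ 1, base 10 is a Fermat witness: 473 is composite.

23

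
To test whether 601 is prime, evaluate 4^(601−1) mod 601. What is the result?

1

4^1 ≡ 4 (mod 601)
4^2 ≡ 4^2 = 16 ≡ 16 (mod 601)
4^4 ≡ 16^2 = 256 ≡ 256 (mod 601)
4^8 ≡ 256^2 = 65536 ≡ 27 (mod 601)
4^16 ≡ 27^2 = 729 ≡ 128 (mod 601)
4^32 ≡ 128^2 = 16384 ≡ 157 (mod 601)
4^64 ≡ 157^2 = 24649 ≡ 8 (mod 601)
4^128 ≡ 8^2 = 64 ≡ 64 (mod 601)
4^256 ≡ 64^2 = 4096 ≡ 490 (mod 601)
4^512 ≡ 490^2 = 240100 ≡ 301 (mod 601)
600 = 512 + 64 + 16 + 8 in binary powers of 2.
So 4^600 ≡ 301 · 8 · 128 · 27 ≡ 1 (mod 601).
Since the result is 1, base 4 gives no evidence that 601 is composite.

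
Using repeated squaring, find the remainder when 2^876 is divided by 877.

1

2^1 ≡ 2 (mod 877)
2^2 ≡ 2^2 = 4 ≡ 4 (mod 877)
2^4 ≡ 4^2 = 16 ≡ 16 (mod 877)
2^8 ≡ 16^2 = 256 ≡ 256 (mod 877)
2^16 ≡ 256^2 = 65536 ≡ 638 (mod 877)
2^32 ≡ 638^2 = 407044 ≡ 116 (mod 877)
2^64 ≡ 116^2 = 13456 ≡ 301 (mod 877)
2^128 ≡ 301^2 = 90601 ≡ 270 (mod 877)
2^256 ≡ 270^2 = 72900 ≡ 109 (mod 877)
2^512 ≡ 109^2 = 11881 ≡ 480 (mod 877)
876 = 512 + 256 + 64 + 32 + 8 + 4 in binary powers of 2.
So 2^876 ≡ 480 · 109 · 301 · 116 · 256 · 16 ≡ 1 (mod 877).
Since the result is 1, base 2 gives no evidence that 877 is composite.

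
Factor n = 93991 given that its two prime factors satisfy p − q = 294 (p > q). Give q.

193

Since p = q + 294, we have 93991 = q(q + 294), so q² + 294q − 93991 = 0.
Discriminant: 294² + 4·93991 = 86436 + 375964 = 462400; √462400 = 680.
q = (−294 + 680)/2 = 193, and p = q + 294 = 487.
Check: 193 · 487 = 93991.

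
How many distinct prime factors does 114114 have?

6

114114 = 2 · 57057
57057 = 3 · 19019
19019 = 7 · 2717
2717 = 11 · 247
247 = 13 · 19
114114 = 2 · 3 · 7 · 11 · 13 · 19, which has 6 distinct prime factors.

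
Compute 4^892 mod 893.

4^1 ≡ 4 (mod 893)
4^2 ≡ 4^2 = 16 ≡ 16 (mod 893)
4^4 ≡ 16^2 = 256 ≡ 256 (mod 893)
4^8 ≡ 256^2 = 65536 ≡ 347 (mod 893)
4^16 ≡ 347^2 = 120409 ≡ 747 (mod 893)
4^32 ≡ 747^2 = 558009 ≡ 777 (mod 893)
4^64 ≡ 777^2 = 603729 ≡ 61 (mod 893)
4^128 ≡ 61^2 = 3721 ≡ 149 (mod 893)
4^256 ≡ 149^2 = 22201 ≡ 769 (mod 893)
4^512 ≡ 769^2 = 591361 ≡ 195 (mod 893)
892 = 512 + 256 + 64 + 32 + 16 + 8 + 4 in binary powers of 2.
So 4^892 ≡ 195 · 769 · 61 · 777 · 747 · 347 · 256 ≡ 61 (mod 893).
Since 61 ≠ 1, base 4 is a Fermat witness: 893 is composite.

61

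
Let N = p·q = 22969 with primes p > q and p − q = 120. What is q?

Since p = q + 120, we have 22969 = q(q + 120), so q² + 120q − 22969 = 0.
Discriminant: 120² + 4·22969 = 14400 + 91876 = 106276; √106276 = 326.
q = (−120 + 326)/2 = 103, and p = q + 120 = 223.
Check: 103 · 223 = 22969.

103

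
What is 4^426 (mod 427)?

253

4^1 ≡ 4 (mod 427)
4^2 ≡ 4^2 = 16 ≡ 16 (mod 427)
4^4 ≡ 16^2 = 256 ≡ 256 (mod 427)
4^8 ≡ 256^2 = 65536 ≡ 205 (mod 427)
4^16 ≡ 205^2 = 42025 ≡ 179 (mod 427)
4^32 ≡ 179^2 = 32041 ≡ 16 (mod 427)
4^64 ≡ 16^2 = 256 ≡ 256 (mod 427)
4^128 ≡ 256^2 = 65536 ≡ 205 (mod 427)
4^256 ≡ 205^2 = 42025 ≡ 179 (mod 427)
426 = 256 + 128 + 32 + 8 + 2 in binary powers of 2.
So 4^426 ≡ 179 · 205 · 16 · 205 · 16 ≡ 253 (mod 427).
Since 253 ≠ 1, base 4 is a Fermat witness: 427 is composite.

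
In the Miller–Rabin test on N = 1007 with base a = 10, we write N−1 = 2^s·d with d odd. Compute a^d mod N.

876

1007 − 1 = 1006 = 2^1 · 503, so d = 503.
10^1 ≡ 10 (mod 1007)
10^2 ≡ 10^2 = 100 ≡ 100 (mod 1007)
10^4 ≡ 100^2 = 10000 ≡ 937 (mod 1007)
10^8 ≡ 937^2 = 877969 ≡ 872 (mod 1007)
10^16 ≡ 872^2 = 760384 ≡ 99 (mod 1007)
10^32 ≡ 99^2 = 9801 ≡ 738 (mod 1007)
10^64 ≡ 738^2 = 544644 ≡ 864 (mod 1007)
10^128 ≡ 864^2 = 746496 ≡ 309 (mod 1007)
10^256 ≡ 309^2 = 95481 ≡ 823 (mod 1007)
503 = 256 + 128 + 64 + 32 + 16 + 4 + 2 + 1 in binary powers of 2.
So 10^503 ≡ 823 · 309 · 864 · 738 · 99 · 937 · 100 · 10 ≡ 876 (mod 1007).
Squaring chain: 876; never reaches −1, so base 10 is a Miller–Rabin witness that 1007 is composite.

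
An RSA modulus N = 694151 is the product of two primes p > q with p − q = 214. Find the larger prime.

947

Since p = q + 214, we have 694151 = q(q + 214), so q² + 214q − 694151 = 0.
Discriminant: 214² + 4·694151 = 45796 + 2776604 = 2822400; √2822400 = 1680.
q = (−214 + 1680)/2 = 733, and p = q + 214 = 947.
Check: 733 · 947 = 694151.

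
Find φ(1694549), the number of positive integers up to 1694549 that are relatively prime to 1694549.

Factor: 1694549 = 73 · 139 · 167.
φ(1694549) = (73−1) · (139−1) · (167−1) = 72 · 138 · 166 = 1649376.

1649376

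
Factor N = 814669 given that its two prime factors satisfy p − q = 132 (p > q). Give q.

839

Since p = q + 132, we have 814669 = q(q + 132), so q² + 132q − 814669 = 0.
Discriminant: 132² + 4·814669 = 17424 + 3258676 = 3276100; √3276100 = 1810.
q = (−132 + 1810)/2 = 839, and p = q + 132 = 971.
Check: 839 · 971 = 814669.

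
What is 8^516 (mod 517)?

410

8^1 ≡ 8 (mod 517)
8^2 ≡ 8^2 = 64 ≡ 64 (mod 517)
8^4 ≡ 64^2 = 4096 ≡ 477 (mod 517)
8^8 ≡ 477^2 = 227529 ≡ 49 (mod 517)
8^16 ≡ 49^2 = 2401 ≡ 333 (mod 517)
8^32 ≡ 333^2 = 110889 ≡ 251 (mod 517)
8^64 ≡ 251^2 = 63001 ≡ 444 (mod 517)
8^128 ≡ 444^2 = 197136 ≡ 159 (mod 517)
8^256 ≡ 159^2 = 25281 ≡ 465 (mod 517)
8^512 ≡ 465^2 = 216225 ≡ 119 (mod 517)
516 = 512 + 4 in binary powers of 2.
So 8^516 ≡ 119 · 477 ≡ 410 (mod 517).
Since 410 ≠ 1, base 8 is a Fermat witness: 517 is composite.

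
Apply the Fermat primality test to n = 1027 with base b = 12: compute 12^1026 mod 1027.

12^1 ≡ 12 (mod 1027)
12^2 ≡ 12^2 = 144 ≡ 144 (mod 1027)
12^4 ≡ 144^2 = 20736 ≡ 196 (mod 1027)
12^8 ≡ 196^2 = 38416 ≡ 417 (mod 1027)
12^16 ≡ 417^2 = 173889 ≡ 326 (mod 1027)
12^32 ≡ 326^2 = 106276 ≡ 495 (mod 1027)
12^64 ≡ 495^2 = 245025 ≡ 599 (mod 1027)
12^128 ≡ 599^2 = 358801 ≡ 378 (mod 1027)
12^256 ≡ 378^2 = 142884 ≡ 131 (mod 1027)
12^512 ≡ 131^2 = 17161 ≡ 729 (mod 1027)
12^1024 ≡ 729^2 = 531441 ≡ 482 (mod 1027)
1026 = 1024 + 2 in binary powers of 2.
So 12^1026 ≡ 482 · 144 ≡ 599 (mod 1027).
Since 599 ≠ 1, base 12 is a Fermat witness: 1027 is composite.

599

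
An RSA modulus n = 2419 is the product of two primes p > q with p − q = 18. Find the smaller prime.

Since p = q + 18, we have 2419 = q(q + 18), so q² + 18q − 2419 = 0.
Discriminant: 18² + 4·2419 = 324 + 9676 = 10000; √10000 = 100.
q = (−18 + 100)/2 = 41, and p = q + 18 = 59.
Check: 41 · 59 = 2419.

41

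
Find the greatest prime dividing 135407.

135407 = 43 · 3149
3149 = 47 · 67
67 is prime.
So 135407 = 43 · 47 · 67; the largest prime factor is 67.

67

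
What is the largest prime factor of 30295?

30295 = 5 · 6059
6059 = 73 · 83
83 is prime.
So 30295 = 5 · 73 · 83; the largest prime factor is 83.

83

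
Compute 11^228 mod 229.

11^1 ≡ 11 (mod 229)
11^2 ≡ 11^2 = 121 ≡ 121 (mod 229)
11^4 ≡ 121^2 = 14641 ≡ 214 (mod 229)
11^8 ≡ 214^2 = 45796 ≡ 225 (mod 229)
11^16 ≡ 225^2 = 50625 ≡ 16 (mod 229)
11^32 ≡ 16^2 = 256 ≡ 27 (mod 229)
11^64 ≡ 27^2 = 729 ≡ 42 (mod 229)
11^128 ≡ 42^2 = 1764 ≡ 161 (mod 229)
228 = 128 + 64 + 32 + 4 in binary powers of 2.
So 11^228 ≡ 161 · 42 · 27 · 214 ≡ 1 (mod 229).
Since the result is 1, base 11 gives no evidence that 229 is composite.

1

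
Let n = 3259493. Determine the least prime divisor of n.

3259493 is odd.
Digit sum 35, not divisible by 3.
Ends in 3: not divisible by 5.
7: 3259493 = 7·465641 + 6
11: 3259493 = 11·296317 + 6
13: 3259493 = 13·250730 + 3
17: 3259493 = 17·191734 + 15
19: 3259493 = 19·171552 + 5
23: 3259493 = 23·141717 + 2
29: 3259493 = 29·112396 + 9
31: 3259493 = 31·105144 + 29
37: 3259493 = 37·88094 + 15
41: 3259493 = 41·79499 + 34
43: 3259493 = 43·75802 + 7
47: 3259493 = 47·69350 + 43
53: 3259493 = 53·61499 + 46
59: 3259493 = 59·55245 + 38
61: 3259493 = 61·53434 + 19
67: 3259493 = 67·48649 + 10
71: 3259493 = 71·45908 + 25
73: 3259493 = 73·44650 + 43
79: 3259493 = 79·41259 + 32
83: 3259493 = 83·39271

83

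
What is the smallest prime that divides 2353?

13

2353 is odd.
Digit sum 13, not divisible by 3.
Ends in 3: not divisible by 5.
7: 2353 = 7·336 + 1
11: 2353 = 11·213 + 10
13: 2353 = 13·181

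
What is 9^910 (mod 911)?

1

9^1 ≡ 9 (mod 911)
9^2 ≡ 9^2 = 81 ≡ 81 (mod 911)
9^4 ≡ 81^2 = 6561 ≡ 184 (mod 911)
9^8 ≡ 184^2 = 33856 ≡ 149 (mod 911)
9^16 ≡ 149^2 = 22201 ≡ 337 (mod 911)
9^32 ≡ 337^2 = 113569 ≡ 605 (mod 911)
9^64 ≡ 605^2 = 366025 ≡ 714 (mod 911)
9^128 ≡ 714^2 = 509796 ≡ 547 (mod 911)
9^256 ≡ 547^2 = 299209 ≡ 401 (mod 911)
9^512 ≡ 401^2 = 160801 ≡ 465 (mod 911)
910 = 512 + 256 + 128 + 8 + 4 + 2 in binary powers of 2.
So 9^910 ≡ 465 · 401 · 547 · 149 · 184 · 81 ≡ 1 (mod 911).
Since the result is 1, base 9 gives no evidence that 911 is composite.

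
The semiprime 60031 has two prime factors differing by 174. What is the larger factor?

347

Since p = q + 174, we have 60031 = q(q + 174), so q² + 174q − 60031 = 0.
Discriminant: 174² + 4·60031 = 30276 + 240124 = 270400; √270400 = 520.
q = (−174 + 520)/2 = 173, and p = q + 174 = 347.
Check: 173 · 347 = 60031.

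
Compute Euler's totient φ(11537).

Factor: 11537 = 83 · 139.
φ(11537) = (83−1) · (139−1) = 82 · 138 = 11316.

11316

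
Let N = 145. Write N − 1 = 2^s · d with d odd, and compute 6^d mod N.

145 − 1 = 144 = 2^4 · 9, so d = 9.
6^1 ≡ 6 (mod 145)
6^2 ≡ 6^2 = 36 ≡ 36 (mod 145)
6^4 ≡ 36^2 = 1296 ≡ 136 (mod 145)
6^8 ≡ 136^2 = 18496 ≡ 81 (mod 145)
9 = 8 + 1 in binary powers of 2.
So 6^9 ≡ 81 · 6 ≡ 51 (mod 145).
Squaring chain: 51 → 136 → 81 → 36; never reaches −1, so base 6 is a Miller–Rabin witness that 145 is composite.

51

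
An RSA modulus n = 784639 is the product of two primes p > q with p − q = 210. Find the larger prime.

Since p = q + 210, we have 784639 = q(q + 210), so q² + 210q − 784639 = 0.
Discriminant: 210² + 4·784639 = 44100 + 3138556 = 3182656; √3182656 = 1784.
q = (−210 + 1784)/2 = 787, and p = q + 210 = 997.
Check: 787 · 997 = 784639.

997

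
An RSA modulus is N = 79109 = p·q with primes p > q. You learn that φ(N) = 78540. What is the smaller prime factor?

φ(n) = (p−1)(q−1) = n − (p+q) + 1, so p + q = 79109 − 78540 + 1 = 570.
p and q are the roots of t² − 570t + 79109 = 0.
Discriminant: 570² − 4·79109 = 324900 − 316436 = 8464; √8464 = 92.
q = (570 − 92)/2 = 239, p = (570 + 92)/2 = 331.
Check: 239 · 331 = 79109.

239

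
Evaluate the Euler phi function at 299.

Factor: 299 = 13 · 23.
φ(299) = (13−1) · (23−1) = 12 · 22 = 264.

264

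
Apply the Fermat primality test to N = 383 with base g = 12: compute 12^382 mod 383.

1

12^1 ≡ 12 (mod 383)
12^2 ≡ 12^2 = 144 ≡ 144 (mod 383)
12^4 ≡ 144^2 = 20736 ≡ 54 (mod 383)
12^8 ≡ 54^2 = 2916 ≡ 235 (mod 383)
12^16 ≡ 235^2 = 55225 ≡ 73 (mod 383)
12^32 ≡ 73^2 = 5329 ≡ 350 (mod 383)
12^64 ≡ 350^2 = 122500 ≡ 323 (mod 383)
12^128 ≡ 323^2 = 104329 ≡ 153 (mod 383)
12^256 ≡ 153^2 = 23409 ≡ 46 (mod 383)
382 = 256 + 64 + 32 + 16 + 8 + 4 + 2 in binary powers of 2.
So 12^382 ≡ 46 · 323 · 350 · 73 · 235 · 54 · 144 ≡ 1 (mod 383).
Since the result is 1, base 12 gives no evidence that 383 is composite.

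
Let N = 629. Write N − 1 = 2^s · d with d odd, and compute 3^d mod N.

437

629 − 1 = 628 = 2^2 · 157, so d = 157.
3^1 ≡ 3 (mod 629)
3^2 ≡ 3^2 = 9 ≡ 9 (mod 629)
3^4 ≡ 9^2 = 81 ≡ 81 (mod 629)
3^8 ≡ 81^2 = 6561 ≡ 271 (mod 629)
3^16 ≡ 271^2 = 73441 ≡ 477 (mod 629)
3^32 ≡ 477^2 = 227529 ≡ 460 (mod 629)
3^64 ≡ 460^2 = 211600 ≡ 256 (mod 629)
3^128 ≡ 256^2 = 65536 ≡ 120 (mod 629)
157 = 128 + 16 + 8 + 4 + 1 in binary powers of 2.
So 3^157 ≡ 120 · 477 · 271 · 81 · 3 ≡ 437 (mod 629).
Squaring chain: 437 → 382; never reaches −1, so base 3 is a Miller–Rabin witness that 629 is composite.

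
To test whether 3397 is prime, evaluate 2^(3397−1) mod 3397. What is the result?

2^1 ≡ 2 (mod 3397)
2^2 ≡ 2^2 = 4 ≡ 4 (mod 3397)
2^4 ≡ 4^2 = 16 ≡ 16 (mod 3397)
2^8 ≡ 16^2 = 256 ≡ 256 (mod 3397)
2^16 ≡ 256^2 = 65536 ≡ 993 (mod 3397)
2^32 ≡ 993^2 = 986049 ≡ 919 (mod 3397)
2^64 ≡ 919^2 = 844561 ≡ 2105 (mod 3397)
2^128 ≡ 2105^2 = 4431025 ≡ 1337 (mod 3397)
2^256 ≡ 1337^2 = 1787569 ≡ 747 (mod 3397)
2^512 ≡ 747^2 = 558009 ≡ 901 (mod 3397)
2^1024 ≡ 901^2 = 811801 ≡ 3315 (mod 3397)
2^2048 ≡ 3315^2 = 10989225 ≡ 3327 (mod 3397)
3396 = 2048 + 1024 + 256 + 64 + 4 in binary powers of 2.
So 2^3396 ≡ 3327 · 3315 · 747 · 2105 · 16 ≡ 2062 (mod 3397).
Since 2062 ≠ 1, base 2 is a Fermat witness: 3397 is composite.

2062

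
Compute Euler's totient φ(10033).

Factor: 10033 = 79 · 127.
φ(10033) = (79−1) · (127−1) = 78 · 126 = 9828.

9828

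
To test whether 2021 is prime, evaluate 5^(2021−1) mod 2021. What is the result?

5^1 ≡ 5 (mod 2021)
5^2 ≡ 5^2 = 25 ≡ 25 (mod 2021)
5^4 ≡ 25^2 = 625 ≡ 625 (mod 2021)
5^8 ≡ 625^2 = 390625 ≡ 572 (mod 2021)
5^16 ≡ 572^2 = 327184 ≡ 1803 (mod 2021)
5^32 ≡ 1803^2 = 3250809 ≡ 1041 (mod 2021)
5^64 ≡ 1041^2 = 1083681 ≡ 425 (mod 2021)
5^128 ≡ 425^2 = 180625 ≡ 756 (mod 2021)
5^256 ≡ 756^2 = 571536 ≡ 1614 (mod 2021)
5^512 ≡ 1614^2 = 2604996 ≡ 1948 (mod 2021)
5^1024 ≡ 1948^2 = 3794704 ≡ 1287 (mod 2021)
2020 = 1024 + 512 + 256 + 128 + 64 + 32 + 4 in binary powers of 2.
So 5^2020 ≡ 1287 · 1948 · 1614 · 756 · 425 · 1041 · 625 ≡ 883 (mod 2021).
Since 883 ≠ 1, base 5 is a Fermat witness: 2021 is composite.

883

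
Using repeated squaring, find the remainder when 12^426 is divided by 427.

400

12^1 ≡ 12 (mod 427)
12^2 ≡ 12^2 = 144 ≡ 144 (mod 427)
12^4 ≡ 144^2 = 20736 ≡ 240 (mod 427)
12^8 ≡ 240^2 = 57600 ≡ 382 (mod 427)
12^16 ≡ 382^2 = 145924 ≡ 317 (mod 427)
12^32 ≡ 317^2 = 100489 ≡ 144 (mod 427)
12^64 ≡ 144^2 = 20736 ≡ 240 (mod 427)
12^128 ≡ 240^2 = 57600 ≡ 382 (mod 427)
12^256 ≡ 382^2 = 145924 ≡ 317 (mod 427)
426 = 256 + 128 + 32 + 8 + 2 in binary powers of 2.
So 12^426 ≡ 317 · 382 · 144 · 382 · 144 ≡ 400 (mod 427).
Since 400 ≠ 1, base 12 is a Fermat witness: 427 is composite.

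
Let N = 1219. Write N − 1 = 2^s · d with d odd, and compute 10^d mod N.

1219 − 1 = 1218 = 2^1 · 609, so d = 609.
10^1 ≡ 10 (mod 1219)
10^2 ≡ 10^2 = 100 ≡ 100 (mod 1219)
10^4 ≡ 100^2 = 10000 ≡ 248 (mod 1219)
10^8 ≡ 248^2 = 61504 ≡ 554 (mod 1219)
10^16 ≡ 554^2 = 306916 ≡ 947 (mod 1219)
10^32 ≡ 947^2 = 896809 ≡ 844 (mod 1219)
10^64 ≡ 844^2 = 712336 ≡ 440 (mod 1219)
10^128 ≡ 440^2 = 193600 ≡ 998 (mod 1219)
10^256 ≡ 998^2 = 996004 ≡ 81 (mod 1219)
10^512 ≡ 81^2 = 6561 ≡ 466 (mod 1219)
609 = 512 + 64 + 32 + 1 in binary powers of 2.
So 10^609 ≡ 466 · 440 · 844 · 10 ≡ 97 (mod 1219).
Squaring chain: 97; never reaches −1, so base 10 is a Miller–Rabin witness that 1219 is composite.

97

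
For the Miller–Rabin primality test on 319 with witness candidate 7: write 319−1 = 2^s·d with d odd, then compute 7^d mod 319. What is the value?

319 − 1 = 318 = 2^1 · 159, so d = 159.
7^1 ≡ 7 (mod 319)
7^2 ≡ 7^2 = 49 ≡ 49 (mod 319)
7^4 ≡ 49^2 = 2401 ≡ 168 (mod 319)
7^8 ≡ 168^2 = 28224 ≡ 152 (mod 319)
7^16 ≡ 152^2 = 23104 ≡ 136 (mod 319)
7^32 ≡ 136^2 = 18496 ≡ 313 (mod 319)
7^64 ≡ 313^2 = 97969 ≡ 36 (mod 319)
7^128 ≡ 36^2 = 1296 ≡ 20 (mod 319)
159 = 128 + 16 + 8 + 4 + 2 + 1 in binary powers of 2.
So 7^159 ≡ 20 · 136 · 152 · 168 · 49 · 7 ≡ 74 (mod 319).
Squaring chain: 74; never reaches −1, so base 7 is a Miller–Rabin witness that 319 is composite.

74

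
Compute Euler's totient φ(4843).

Factor: 4843 = 29 · 167.
φ(4843) = (29−1) · (167−1) = 28 · 166 = 4648.

4648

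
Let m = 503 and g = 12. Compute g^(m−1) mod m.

12^1 ≡ 12 (mod 503)
12^2 ≡ 12^2 = 144 ≡ 144 (mod 503)
12^4 ≡ 144^2 = 20736 ≡ 113 (mod 503)
12^8 ≡ 113^2 = 12769 ≡ 194 (mod 503)
12^16 ≡ 194^2 = 37636 ≡ 414 (mod 503)
12^32 ≡ 414^2 = 171396 ≡ 376 (mod 503)
12^64 ≡ 376^2 = 141376 ≡ 33 (mod 503)
12^128 ≡ 33^2 = 1089 ≡ 83 (mod 503)
12^256 ≡ 83^2 = 6889 ≡ 350 (mod 503)
502 = 256 + 128 + 64 + 32 + 16 + 4 + 2 in binary powers of 2.
So 12^502 ≡ 350 · 83 · 33 · 376 · 414 · 113 · 144 ≡ 1 (mod 503).
Since the result is 1, base 12 gives no evidence that 503 is composite.

1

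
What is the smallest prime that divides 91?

91 is odd.
Digit sum 10, not divisible by 3.
Ends in 1: not divisible by 5.
7: 91 = 7·13

7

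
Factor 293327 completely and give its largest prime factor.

293327 = 47 · 6241
6241 = 79 · 79
79 = 79 · 1
So 293327 = 47 · 79^2; the largest prime factor is 79.

79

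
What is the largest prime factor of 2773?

59

2773 = 47 · 59
59 is prime.
So 2773 = 47 · 59; the largest prime factor is 59.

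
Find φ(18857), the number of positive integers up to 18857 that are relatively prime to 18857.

18576

Factor: 18857 = 109 · 173.
φ(18857) = (109−1) · (173−1) = 108 · 172 = 18576.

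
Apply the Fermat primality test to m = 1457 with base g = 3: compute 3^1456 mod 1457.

307

3^1 ≡ 3 (mod 1457)
3^2 ≡ 3^2 = 9 ≡ 9 (mod 1457)
3^4 ≡ 9^2 = 81 ≡ 81 (mod 1457)
3^8 ≡ 81^2 = 6561 ≡ 733 (mod 1457)
3^16 ≡ 733^2 = 537289 ≡ 1113 (mod 1457)
3^32 ≡ 1113^2 = 1238769 ≡ 319 (mod 1457)
3^64 ≡ 319^2 = 101761 ≡ 1228 (mod 1457)
3^128 ≡ 1228^2 = 1507984 ≡ 1446 (mod 1457)
3^256 ≡ 1446^2 = 2090916 ≡ 121 (mod 1457)
3^512 ≡ 121^2 = 14641 ≡ 71 (mod 1457)
3^1024 ≡ 71^2 = 5041 ≡ 670 (mod 1457)
1456 = 1024 + 256 + 128 + 32 + 16 in binary powers of 2.
So 3^1456 ≡ 670 · 121 · 1446 · 319 · 1113 ≡ 307 (mod 1457).
Since 307 ≠ 1, base 3 is a Fermat witness: 1457 is composite.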